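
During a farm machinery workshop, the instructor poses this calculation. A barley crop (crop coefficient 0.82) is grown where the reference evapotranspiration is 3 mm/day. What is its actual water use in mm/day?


ETc = Kc * ET0
    = 0.82 * 3
    = 2.46 mm/day


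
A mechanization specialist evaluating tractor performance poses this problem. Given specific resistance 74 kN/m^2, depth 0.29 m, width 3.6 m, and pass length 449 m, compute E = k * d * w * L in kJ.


E = k * d * w * L
  = 74 * 0.29 * 3.6 * 449
  = 34687.94 kJ


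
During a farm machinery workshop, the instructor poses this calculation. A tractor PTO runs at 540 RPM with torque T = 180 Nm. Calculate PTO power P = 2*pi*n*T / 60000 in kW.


P = 2*pi*n*T / 60000
  = 2*pi * 540 * 180 / 60000
  = 610725.61 / 60000
  = 10.18 kW


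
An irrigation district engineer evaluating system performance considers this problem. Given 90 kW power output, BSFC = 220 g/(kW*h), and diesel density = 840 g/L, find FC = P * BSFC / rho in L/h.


FC = P * BSFC / rho_fuel
   = 90 * 220 / 840
   = 19800 / 840
   = 23.57 L/h


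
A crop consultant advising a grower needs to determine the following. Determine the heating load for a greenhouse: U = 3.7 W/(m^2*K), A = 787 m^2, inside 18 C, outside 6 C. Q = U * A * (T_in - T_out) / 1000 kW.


dT = 18 - (6) = 12 K
Q = U * A * dT
  = 3.7 * 787 * 12
  = 34942.80 W = 34.94 kW


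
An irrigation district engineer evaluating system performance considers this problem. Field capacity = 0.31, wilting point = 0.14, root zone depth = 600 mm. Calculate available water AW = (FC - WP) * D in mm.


AW = (FC - WP) * D
   = (0.31 - 0.14) * 600
   = 0.17 * 600
   = 102 mm


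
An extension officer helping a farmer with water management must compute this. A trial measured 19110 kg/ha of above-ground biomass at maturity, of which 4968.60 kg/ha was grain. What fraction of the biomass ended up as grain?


HI = grain_yield / biomass
   = 4968.60 / 19110
   = 0.26


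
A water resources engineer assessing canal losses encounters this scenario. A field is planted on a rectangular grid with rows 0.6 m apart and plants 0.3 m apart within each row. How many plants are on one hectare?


D = 10000 / (row_sp * plant_sp)
  = 10000 / (0.6 * 0.3)
  = 10000 / 0.1800
  = 55555.56 plants/ha


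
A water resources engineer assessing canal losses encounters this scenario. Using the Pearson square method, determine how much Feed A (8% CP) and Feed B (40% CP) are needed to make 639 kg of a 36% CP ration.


parts_A = CP_b - target = 40 - 36 = 4
parts_B = target - CP_a = 36 - 8 = 28
total_parts = 4 + 28 = 32
Feed A = 639 * 4 / 32 = 79.88 kg
Feed B = 639 * 28 / 32 = 559.13 kg

79.88 kg


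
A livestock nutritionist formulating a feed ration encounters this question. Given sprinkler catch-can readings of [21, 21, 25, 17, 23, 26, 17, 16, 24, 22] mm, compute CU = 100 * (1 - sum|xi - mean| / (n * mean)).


xbar = 212 / 10 = 21.200
sum|xi - xbar| = 28
CU = 100 * (1 - 28 / (10 * 21.200))
   = 100 * (1 - 0.1321)
   = 86.79%


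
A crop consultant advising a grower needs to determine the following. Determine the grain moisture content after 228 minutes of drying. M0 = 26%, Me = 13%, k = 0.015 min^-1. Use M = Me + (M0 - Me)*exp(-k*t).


M = Me + (M0 - Me) * e^(-k*t)
  = 13 + (26 - 13) * e^(-0.015*228)
  = 13 + 13 * e^(-3.420)
  = 13 + 13 * 0.03271
  = 13 + 0.4253
  = 13.43%


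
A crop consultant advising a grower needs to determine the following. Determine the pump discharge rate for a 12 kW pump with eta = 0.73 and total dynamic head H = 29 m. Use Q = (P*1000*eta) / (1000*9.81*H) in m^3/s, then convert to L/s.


Q = (P * 1000 * eta) / (rho * g * H)
  = (12 * 1000 * 0.73) / (1000 * 9.81 * 29)
  = 8760 / 284490
  = 0.03079 m^3/s = 30.79 L/s


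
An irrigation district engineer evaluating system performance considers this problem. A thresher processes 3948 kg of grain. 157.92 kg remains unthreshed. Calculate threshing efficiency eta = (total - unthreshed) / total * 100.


eta = (total - unthreshed) / total * 100
    = (3948 - 157.92) / 3948 * 100
    = 3790.08 / 3948 * 100
    = 96%


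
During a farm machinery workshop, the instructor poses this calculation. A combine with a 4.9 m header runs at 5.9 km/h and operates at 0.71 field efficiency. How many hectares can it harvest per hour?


C = w * v * eta_f / 10
  = 4.9 * 5.9 * 0.71 / 10
  = 20.53 / 10
  = 2.05 ha/h


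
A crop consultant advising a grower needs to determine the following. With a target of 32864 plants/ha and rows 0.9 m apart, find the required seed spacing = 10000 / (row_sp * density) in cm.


spacing = 10000 / (row_sp * density)
        = 10000 / (0.9 * 32864)
        = 10000 / 29577.60
        = 0.33809 m = 33.81 cm


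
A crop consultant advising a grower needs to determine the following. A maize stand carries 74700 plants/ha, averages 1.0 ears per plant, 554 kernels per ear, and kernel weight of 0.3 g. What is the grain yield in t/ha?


Y = density * ears * kernels * kw
  = 74700 * 1.0 * 554 * 0.3 g/ha
  = 12415140 g/ha
  = 12415.14 kg/ha = 12.42 t/ha


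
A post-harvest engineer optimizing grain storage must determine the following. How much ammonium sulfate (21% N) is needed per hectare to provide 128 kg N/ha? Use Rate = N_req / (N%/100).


Rate = N_required / (N_content / 100)
     = 128 / (21 / 100)
     = 128 / 0.21
     = 609.52 kg/ha


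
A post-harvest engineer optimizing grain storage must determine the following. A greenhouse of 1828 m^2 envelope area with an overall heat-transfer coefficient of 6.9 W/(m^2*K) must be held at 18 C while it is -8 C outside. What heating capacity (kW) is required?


dT = 18 - (-8) = 26 K
Q = U * A * dT
  = 6.9 * 1828 * 26
  = 327943.20 W = 327.94 kW


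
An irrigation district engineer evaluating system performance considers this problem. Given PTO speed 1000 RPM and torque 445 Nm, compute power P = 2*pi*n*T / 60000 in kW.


P = 2*pi*n*T / 60000
  = 2*pi * 1000 * 445 / 60000
  = 2796017.46 / 60000
  = 46.60 kW


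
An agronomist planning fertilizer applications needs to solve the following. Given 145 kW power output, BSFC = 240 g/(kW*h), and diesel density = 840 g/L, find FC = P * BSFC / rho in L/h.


FC = P * BSFC / rho_fuel
   = 145 * 240 / 840
   = 34800 / 840
   = 41.43 L/h


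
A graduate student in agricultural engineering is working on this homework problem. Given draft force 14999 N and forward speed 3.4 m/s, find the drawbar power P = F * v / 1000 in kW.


P = F * v / 1000
  = 14999 * 3.4 / 1000
  = 50996.60 / 1000
  = 51.00 kW


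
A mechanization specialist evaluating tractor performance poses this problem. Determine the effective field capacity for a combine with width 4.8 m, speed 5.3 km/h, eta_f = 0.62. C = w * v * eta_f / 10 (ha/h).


C = w * v * eta_f / 10
  = 4.8 * 5.3 * 0.62 / 10
  = 15.77 / 10
  = 1.58 ha/h


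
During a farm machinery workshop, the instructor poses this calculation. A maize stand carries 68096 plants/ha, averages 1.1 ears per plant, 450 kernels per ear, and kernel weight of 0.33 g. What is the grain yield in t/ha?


Y = density * ears * kernels * kw
  = 68096 * 1.1 * 450 * 0.33 g/ha
  = 11123481.60 g/ha
  = 11123.48 kg/ha = 11.12 t/ha


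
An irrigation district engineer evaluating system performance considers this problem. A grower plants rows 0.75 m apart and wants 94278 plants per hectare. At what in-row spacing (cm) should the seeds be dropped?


spacing = 10000 / (row_sp * density)
        = 10000 / (0.75 * 94278)
        = 10000 / 70708.50
        = 0.14143 m = 14.14 cm


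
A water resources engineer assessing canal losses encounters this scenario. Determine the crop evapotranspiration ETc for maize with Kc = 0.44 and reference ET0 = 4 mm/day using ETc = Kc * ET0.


ETc = Kc * ET0
    = 0.44 * 4
    = 1.76 mm/day


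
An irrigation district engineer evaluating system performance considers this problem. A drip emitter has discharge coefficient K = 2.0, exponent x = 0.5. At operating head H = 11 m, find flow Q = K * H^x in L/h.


Q = K * H^x
  = 2.0 * 11^0.5
  = 2.0 * 3.3166
  = 6.63 L/h


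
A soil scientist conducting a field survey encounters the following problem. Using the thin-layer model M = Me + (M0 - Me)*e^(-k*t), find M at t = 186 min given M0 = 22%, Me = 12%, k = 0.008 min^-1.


M = Me + (M0 - Me) * e^(-k*t)
  = 12 + (22 - 12) * e^(-0.008*186)
  = 12 + 10 * e^(-1.488)
  = 12 + 10 * 0.22582
  = 12 + 2.2582
  = 14.26%


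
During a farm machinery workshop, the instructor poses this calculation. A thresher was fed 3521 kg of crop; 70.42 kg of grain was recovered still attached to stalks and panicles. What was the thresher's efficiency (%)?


eta = (total - unthreshed) / total * 100
    = (3521 - 70.42) / 3521 * 100
    = 3450.58 / 3521 * 100
    = 98%


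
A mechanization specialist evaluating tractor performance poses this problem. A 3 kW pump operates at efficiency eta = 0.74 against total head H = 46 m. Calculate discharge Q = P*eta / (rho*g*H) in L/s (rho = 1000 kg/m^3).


Q = (P * 1000 * eta) / (rho * g * H)
  = (3 * 1000 * 0.74) / (1000 * 9.81 * 46)
  = 2220 / 451260
  = 0.00492 m^3/s = 4.92 L/s


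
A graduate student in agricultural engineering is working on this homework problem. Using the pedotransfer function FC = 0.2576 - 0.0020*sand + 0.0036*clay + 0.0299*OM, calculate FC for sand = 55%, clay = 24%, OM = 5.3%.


FC = 0.2576 - 0.0020*55 + 0.0036*24 + 0.0299*5.3
   = 0.2576 - 0.1100 + 0.0864 + 0.1585
   = 0.3925


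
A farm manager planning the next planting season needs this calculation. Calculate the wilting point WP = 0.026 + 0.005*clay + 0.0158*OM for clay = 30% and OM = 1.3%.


WP = 0.026 + 0.005*30 + 0.0158*1.3
   = 0.026 + 0.1500 + 0.0205
   = 0.1965


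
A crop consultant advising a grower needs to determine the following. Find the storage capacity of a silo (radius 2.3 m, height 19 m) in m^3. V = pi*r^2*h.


V = pi * r^2 * h
  = pi * 2.3^2 * 19
  = pi * 5.29 * 19
  = 315.76 m^3


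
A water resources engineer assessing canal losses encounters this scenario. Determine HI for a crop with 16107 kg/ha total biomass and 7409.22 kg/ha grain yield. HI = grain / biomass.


HI = grain_yield / biomass
   = 7409.22 / 16107
   = 0.46


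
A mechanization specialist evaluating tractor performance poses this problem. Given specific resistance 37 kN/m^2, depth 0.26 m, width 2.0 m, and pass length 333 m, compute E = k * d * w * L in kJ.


E = k * d * w * L
  = 37 * 0.26 * 2.0 * 333
  = 6406.92 kJ


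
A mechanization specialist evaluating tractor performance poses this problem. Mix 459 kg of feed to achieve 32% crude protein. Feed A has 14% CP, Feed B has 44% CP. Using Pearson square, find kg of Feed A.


parts_A = CP_b - target = 44 - 32 = 12
parts_B = target - CP_a = 32 - 14 = 18
total_parts = 12 + 18 = 30
Feed A = 459 * 12 / 30 = 183.60 kg
Feed B = 459 * 18 / 30 = 275.40 kg

183.60 kg


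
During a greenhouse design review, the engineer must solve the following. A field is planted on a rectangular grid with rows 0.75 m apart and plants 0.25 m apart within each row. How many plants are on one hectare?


D = 10000 / (row_sp * plant_sp)
  = 10000 / (0.75 * 0.25)
  = 10000 / 0.1875
  = 53333.33 plants/ha


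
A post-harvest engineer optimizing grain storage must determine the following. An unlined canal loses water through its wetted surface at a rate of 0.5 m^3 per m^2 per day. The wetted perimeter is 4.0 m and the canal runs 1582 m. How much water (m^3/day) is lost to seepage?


S = C * P * L
  = 0.5 * 4.0 * 1582
  = 3164 m^3/day


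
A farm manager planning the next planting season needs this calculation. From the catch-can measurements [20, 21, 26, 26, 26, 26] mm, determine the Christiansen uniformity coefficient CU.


xbar = 145 / 6 = 24.167
sum|xi - xbar| = 14.667
CU = 100 * (1 - 14.667 / (6 * 24.167))
   = 100 * (1 - 0.1011)
   = 89.89%


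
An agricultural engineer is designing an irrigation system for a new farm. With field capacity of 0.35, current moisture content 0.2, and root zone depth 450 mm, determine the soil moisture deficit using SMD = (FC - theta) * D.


SMD = (FC - theta) * D
    = (0.35 - 0.2) * 450
    = 0.150 * 450
    = 67.50 mm


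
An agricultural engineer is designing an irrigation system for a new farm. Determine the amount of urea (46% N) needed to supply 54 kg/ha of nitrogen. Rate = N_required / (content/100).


Rate = N_required / (N_content / 100)
     = 54 / (46 / 100)
     = 54 / 0.46
     = 117.39 kg/ha


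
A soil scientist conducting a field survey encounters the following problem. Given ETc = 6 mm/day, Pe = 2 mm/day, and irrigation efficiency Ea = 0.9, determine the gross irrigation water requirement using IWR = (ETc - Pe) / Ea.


IWR = (ETc - Pe) / Ea
    = (6 - 2) / 0.9
    = 4 / 0.9
    = 4.44 mm/day


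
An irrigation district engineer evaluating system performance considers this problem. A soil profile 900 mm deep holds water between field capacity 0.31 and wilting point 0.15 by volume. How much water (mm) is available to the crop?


AW = (FC - WP) * D
   = (0.31 - 0.15) * 900
   = 0.16 * 900
   = 144 mm


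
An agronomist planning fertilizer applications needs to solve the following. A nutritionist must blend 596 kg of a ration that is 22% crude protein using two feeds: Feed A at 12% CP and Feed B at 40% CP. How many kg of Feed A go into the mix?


parts_A = CP_b - target = 40 - 22 = 18
parts_B = target - CP_a = 22 - 12 = 10
total_parts = 18 + 10 = 28
Feed A = 596 * 18 / 28 = 383.14 kg
Feed B = 596 * 10 / 28 = 212.86 kg

383.14 kg


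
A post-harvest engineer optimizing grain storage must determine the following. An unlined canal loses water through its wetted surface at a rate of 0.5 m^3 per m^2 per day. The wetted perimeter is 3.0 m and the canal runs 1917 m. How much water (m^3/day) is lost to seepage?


S = C * P * L
  = 0.5 * 3.0 * 1917
  = 2875.50 m^3/day


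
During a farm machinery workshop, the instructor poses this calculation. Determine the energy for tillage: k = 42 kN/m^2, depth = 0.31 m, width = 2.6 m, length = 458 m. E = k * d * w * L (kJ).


E = k * d * w * L
  = 42 * 0.31 * 2.6 * 458
  = 15504.22 kJ


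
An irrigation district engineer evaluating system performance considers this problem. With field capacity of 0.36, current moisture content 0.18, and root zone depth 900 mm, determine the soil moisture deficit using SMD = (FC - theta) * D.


SMD = (FC - theta) * D
    = (0.36 - 0.18) * 900
    = 0.180 * 900
    = 162 mm


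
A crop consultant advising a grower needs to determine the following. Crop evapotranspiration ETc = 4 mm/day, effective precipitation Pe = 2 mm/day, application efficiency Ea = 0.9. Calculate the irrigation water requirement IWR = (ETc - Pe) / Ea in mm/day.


IWR = (ETc - Pe) / Ea
    = (4 - 2) / 0.9
    = 2 / 0.9
    = 2.22 mm/day


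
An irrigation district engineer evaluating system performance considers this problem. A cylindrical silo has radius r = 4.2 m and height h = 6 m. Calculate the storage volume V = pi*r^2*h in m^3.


V = pi * r^2 * h
  = pi * 4.2^2 * 6
  = pi * 17.64 * 6
  = 332.51 m^3


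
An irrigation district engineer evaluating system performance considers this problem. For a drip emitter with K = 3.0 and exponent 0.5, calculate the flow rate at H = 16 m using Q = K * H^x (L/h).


Q = K * H^x
  = 3.0 * 16^0.5
  = 3.0 * 4
  = 12 L/h


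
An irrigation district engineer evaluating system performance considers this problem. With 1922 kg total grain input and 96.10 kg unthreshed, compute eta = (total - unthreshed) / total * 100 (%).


eta = (total - unthreshed) / total * 100
    = (1922 - 96.10) / 1922 * 100
    = 1825.90 / 1922 * 100
    = 95%


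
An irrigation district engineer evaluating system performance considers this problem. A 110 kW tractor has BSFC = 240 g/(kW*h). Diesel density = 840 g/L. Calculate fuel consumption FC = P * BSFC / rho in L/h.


FC = P * BSFC / rho_fuel
   = 110 * 240 / 840
   = 26400 / 840
   = 31.43 L/h


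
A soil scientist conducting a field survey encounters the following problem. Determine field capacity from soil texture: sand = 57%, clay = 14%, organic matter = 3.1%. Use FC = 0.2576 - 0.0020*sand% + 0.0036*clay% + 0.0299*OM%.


FC = 0.2576 - 0.0020*57 + 0.0036*14 + 0.0299*3.1
   = 0.2576 - 0.1140 + 0.0504 + 0.0927
   = 0.2867


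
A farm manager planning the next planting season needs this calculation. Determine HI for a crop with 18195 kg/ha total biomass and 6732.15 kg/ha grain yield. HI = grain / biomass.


HI = grain_yield / biomass
   = 6732.15 / 18195
   = 0.37


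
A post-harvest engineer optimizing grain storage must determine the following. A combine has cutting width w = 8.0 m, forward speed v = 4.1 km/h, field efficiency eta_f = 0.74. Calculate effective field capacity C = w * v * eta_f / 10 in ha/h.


C = w * v * eta_f / 10
  = 8.0 * 4.1 * 0.74 / 10
  = 24.27 / 10
  = 2.43 ha/h


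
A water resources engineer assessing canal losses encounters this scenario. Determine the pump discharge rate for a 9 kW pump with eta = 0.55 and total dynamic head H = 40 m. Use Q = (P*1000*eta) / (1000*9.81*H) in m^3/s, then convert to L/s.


Q = (P * 1000 * eta) / (rho * g * H)
  = (9 * 1000 * 0.55) / (1000 * 9.81 * 40)
  = 4950 / 392400
  = 0.01261 m^3/s = 12.61 L/s


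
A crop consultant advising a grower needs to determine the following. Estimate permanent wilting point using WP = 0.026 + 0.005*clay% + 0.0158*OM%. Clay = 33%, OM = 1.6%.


WP = 0.026 + 0.005*33 + 0.0158*1.6
   = 0.026 + 0.1650 + 0.0253
   = 0.2163


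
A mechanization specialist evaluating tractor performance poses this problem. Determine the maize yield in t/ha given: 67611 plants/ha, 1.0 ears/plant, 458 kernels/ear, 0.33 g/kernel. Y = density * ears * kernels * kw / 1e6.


Y = density * ears * kernels * kw
  = 67611 * 1.0 * 458 * 0.33 g/ha
  = 10218726.54 g/ha
  = 10218.73 kg/ha = 10.22 t/ha


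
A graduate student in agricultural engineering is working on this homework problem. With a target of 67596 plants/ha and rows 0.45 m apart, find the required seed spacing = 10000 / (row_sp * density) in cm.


spacing = 10000 / (row_sp * density)
        = 10000 / (0.45 * 67596)
        = 10000 / 30418.20
        = 0.32875 m = 32.88 cm


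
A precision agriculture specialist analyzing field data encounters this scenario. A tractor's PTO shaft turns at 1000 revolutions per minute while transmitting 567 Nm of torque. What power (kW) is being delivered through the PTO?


P = 2*pi*n*T / 60000
  = 2*pi * 1000 * 567 / 60000
  = 3562566.07 / 60000
  = 59.38 kW


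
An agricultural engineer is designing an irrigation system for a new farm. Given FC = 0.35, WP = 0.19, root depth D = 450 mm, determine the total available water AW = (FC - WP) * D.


AW = (FC - WP) * D
   = (0.35 - 0.19) * 450
   = 0.16 * 450
   = 72 mm


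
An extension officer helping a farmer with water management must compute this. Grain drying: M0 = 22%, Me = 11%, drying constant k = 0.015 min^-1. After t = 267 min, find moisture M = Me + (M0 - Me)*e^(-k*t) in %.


M = Me + (M0 - Me) * e^(-k*t)
  = 11 + (22 - 11) * e^(-0.015*267)
  = 11 + 11 * e^(-4.005)
  = 11 + 11 * 0.01822
  = 11 + 0.2005
  = 11.20%


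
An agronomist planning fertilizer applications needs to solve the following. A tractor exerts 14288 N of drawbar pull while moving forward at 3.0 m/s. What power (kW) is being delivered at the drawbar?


P = F * v / 1000
  = 14288 * 3.0 / 1000
  = 42864 / 1000
  = 42.86 kW


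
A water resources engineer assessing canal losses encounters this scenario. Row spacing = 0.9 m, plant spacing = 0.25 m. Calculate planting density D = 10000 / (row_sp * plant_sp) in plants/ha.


D = 10000 / (row_sp * plant_sp)
  = 10000 / (0.9 * 0.25)
  = 10000 / 0.2250
  = 44444.44 plants/ha


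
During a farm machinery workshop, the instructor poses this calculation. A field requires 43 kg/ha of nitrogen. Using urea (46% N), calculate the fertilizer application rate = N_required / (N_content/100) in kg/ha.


Rate = N_required / (N_content / 100)
     = 43 / (46 / 100)
     = 43 / 0.46
     = 93.48 kg/ha


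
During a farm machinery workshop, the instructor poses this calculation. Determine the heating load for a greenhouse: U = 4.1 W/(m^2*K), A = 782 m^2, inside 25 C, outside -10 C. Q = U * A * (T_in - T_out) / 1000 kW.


dT = 25 - (-10) = 35 K
Q = U * A * dT
  = 4.1 * 782 * 35
  = 112217 W = 112.22 kW


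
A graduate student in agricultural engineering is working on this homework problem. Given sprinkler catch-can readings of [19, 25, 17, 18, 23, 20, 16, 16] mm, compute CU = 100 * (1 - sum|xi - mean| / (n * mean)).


xbar = 154 / 8 = 19.250
sum|xi - xbar| = 20.500
CU = 100 * (1 - 20.500 / (8 * 19.250))
   = 100 * (1 - 0.1331)
   = 86.69%


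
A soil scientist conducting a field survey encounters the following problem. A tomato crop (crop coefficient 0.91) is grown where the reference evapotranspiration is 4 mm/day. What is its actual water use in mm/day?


ETc = Kc * ET0
    = 0.91 * 4
    = 3.64 mm/day


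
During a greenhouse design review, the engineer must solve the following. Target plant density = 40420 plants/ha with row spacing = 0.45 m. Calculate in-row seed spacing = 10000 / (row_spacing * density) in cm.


spacing = 10000 / (row_sp * density)
        = 10000 / (0.45 * 40420)
        = 10000 / 18189
        = 0.54978 m = 54.98 cm


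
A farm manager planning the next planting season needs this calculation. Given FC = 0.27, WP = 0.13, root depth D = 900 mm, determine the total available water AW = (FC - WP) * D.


AW = (FC - WP) * D
   = (0.27 - 0.13) * 900
   = 0.14 * 900
   = 126 mm


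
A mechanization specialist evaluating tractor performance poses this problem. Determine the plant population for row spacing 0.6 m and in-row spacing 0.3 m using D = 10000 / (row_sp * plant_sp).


D = 10000 / (row_sp * plant_sp)
  = 10000 / (0.6 * 0.3)
  = 10000 / 0.1800
  = 55555.56 plants/ha


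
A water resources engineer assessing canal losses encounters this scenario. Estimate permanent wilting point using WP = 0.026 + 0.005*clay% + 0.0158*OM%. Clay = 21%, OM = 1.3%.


WP = 0.026 + 0.005*21 + 0.0158*1.3
   = 0.026 + 0.1050 + 0.0205
   = 0.1515


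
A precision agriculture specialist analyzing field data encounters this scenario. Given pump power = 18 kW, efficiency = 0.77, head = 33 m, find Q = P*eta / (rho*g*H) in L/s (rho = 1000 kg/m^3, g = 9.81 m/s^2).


Q = (P * 1000 * eta) / (rho * g * H)
  = (18 * 1000 * 0.77) / (1000 * 9.81 * 33)
  = 13860 / 323730
  = 0.04281 m^3/s = 42.81 L/s


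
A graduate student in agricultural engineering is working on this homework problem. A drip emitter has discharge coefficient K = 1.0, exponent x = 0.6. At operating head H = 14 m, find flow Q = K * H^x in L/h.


Q = K * H^x
  = 1.0 * 14^0.6
  = 1.0 * 4.8717
  = 4.87 L/h


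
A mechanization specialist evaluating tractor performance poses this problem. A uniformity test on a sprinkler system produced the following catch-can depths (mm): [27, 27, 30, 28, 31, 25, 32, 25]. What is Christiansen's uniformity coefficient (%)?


xbar = 225 / 8 = 28.125
sum|xi - xbar| = 17.250
CU = 100 * (1 - 17.250 / (8 * 28.125))
   = 100 * (1 - 0.0767)
   = 92.33%


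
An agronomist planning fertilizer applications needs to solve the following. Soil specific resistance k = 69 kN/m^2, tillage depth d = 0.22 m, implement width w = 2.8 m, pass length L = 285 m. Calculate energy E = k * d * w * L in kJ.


E = k * d * w * L
  = 69 * 0.22 * 2.8 * 285
  = 12113.64 kJ


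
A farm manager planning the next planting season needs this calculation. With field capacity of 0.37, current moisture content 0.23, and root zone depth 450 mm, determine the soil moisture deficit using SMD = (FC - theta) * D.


SMD = (FC - theta) * D
    = (0.37 - 0.23) * 450
    = 0.140 * 450
    = 63 mm


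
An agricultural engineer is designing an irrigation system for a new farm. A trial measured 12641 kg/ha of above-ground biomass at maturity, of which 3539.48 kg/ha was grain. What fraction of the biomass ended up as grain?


HI = grain_yield / biomass
   = 3539.48 / 12641
   = 0.28


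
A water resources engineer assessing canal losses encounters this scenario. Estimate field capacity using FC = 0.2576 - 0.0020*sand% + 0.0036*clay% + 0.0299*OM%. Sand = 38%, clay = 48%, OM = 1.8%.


FC = 0.2576 - 0.0020*38 + 0.0036*48 + 0.0299*1.8
   = 0.2576 - 0.0760 + 0.1728 + 0.0538
   = 0.4082


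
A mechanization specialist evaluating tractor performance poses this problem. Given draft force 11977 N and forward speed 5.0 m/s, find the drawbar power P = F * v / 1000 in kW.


P = F * v / 1000
  = 11977 * 5.0 / 1000
  = 59885 / 1000
  = 59.89 kW


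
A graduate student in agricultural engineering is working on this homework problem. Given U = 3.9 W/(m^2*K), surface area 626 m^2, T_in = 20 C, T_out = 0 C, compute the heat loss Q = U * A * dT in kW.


dT = 20 - (0) = 20 K
Q = U * A * dT
  = 3.9 * 626 * 20
  = 48828 W = 48.83 kW


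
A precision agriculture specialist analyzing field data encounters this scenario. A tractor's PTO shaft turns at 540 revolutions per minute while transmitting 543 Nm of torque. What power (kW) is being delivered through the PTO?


P = 2*pi*n*T / 60000
  = 2*pi * 540 * 543 / 60000
  = 1842355.60 / 60000
  = 30.71 kW


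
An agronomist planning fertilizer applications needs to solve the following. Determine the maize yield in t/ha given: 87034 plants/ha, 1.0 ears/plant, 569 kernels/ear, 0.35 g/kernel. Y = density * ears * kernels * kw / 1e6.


Y = density * ears * kernels * kw
  = 87034 * 1.0 * 569 * 0.35 g/ha
  = 17332821.10 g/ha
  = 17332.82 kg/ha = 17.33 t/ha


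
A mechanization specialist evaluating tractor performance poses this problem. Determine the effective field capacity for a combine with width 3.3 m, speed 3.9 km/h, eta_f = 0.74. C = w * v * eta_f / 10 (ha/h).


C = w * v * eta_f / 10
  = 3.3 * 3.9 * 0.74 / 10
  = 9.52 / 10
  = 0.95 ha/h


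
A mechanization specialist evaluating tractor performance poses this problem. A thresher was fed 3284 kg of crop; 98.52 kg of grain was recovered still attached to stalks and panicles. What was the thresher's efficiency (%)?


eta = (total - unthreshed) / total * 100
    = (3284 - 98.52) / 3284 * 100
    = 3185.48 / 3284 * 100
    = 97%


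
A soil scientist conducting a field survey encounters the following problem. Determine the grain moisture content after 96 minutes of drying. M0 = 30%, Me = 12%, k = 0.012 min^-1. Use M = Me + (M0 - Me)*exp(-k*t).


M = Me + (M0 - Me) * e^(-k*t)
  = 12 + (30 - 12) * e^(-0.012*96)
  = 12 + 18 * e^(-1.152)
  = 12 + 18 * 0.31600
  = 12 + 5.6881
  = 17.69%


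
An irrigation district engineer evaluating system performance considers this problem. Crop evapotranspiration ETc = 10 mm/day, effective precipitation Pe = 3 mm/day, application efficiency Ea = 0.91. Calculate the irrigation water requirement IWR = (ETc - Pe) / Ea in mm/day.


IWR = (ETc - Pe) / Ea
    = (10 - 3) / 0.91
    = 7 / 0.91
    = 7.69 mm/day


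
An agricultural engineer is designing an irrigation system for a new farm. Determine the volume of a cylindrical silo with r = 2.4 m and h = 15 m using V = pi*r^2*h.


V = pi * r^2 * h
  = pi * 2.4^2 * 15
  = pi * 5.76 * 15
  = 271.43 m^3


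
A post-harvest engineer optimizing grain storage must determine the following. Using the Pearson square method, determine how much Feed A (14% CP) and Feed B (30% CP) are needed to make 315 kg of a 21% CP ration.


parts_A = CP_b - target = 30 - 21 = 9
parts_B = target - CP_a = 21 - 14 = 7
total_parts = 9 + 7 = 16
Feed A = 315 * 9 / 16 = 177.19 kg
Feed B = 315 * 7 / 16 = 137.81 kg

177.19 kg


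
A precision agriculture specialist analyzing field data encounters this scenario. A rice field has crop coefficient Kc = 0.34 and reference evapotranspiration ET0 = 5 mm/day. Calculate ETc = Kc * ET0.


ETc = Kc * ET0
    = 0.34 * 5
    = 1.70 mm/day


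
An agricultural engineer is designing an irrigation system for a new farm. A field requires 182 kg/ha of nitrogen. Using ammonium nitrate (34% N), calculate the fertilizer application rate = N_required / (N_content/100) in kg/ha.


Rate = N_required / (N_content / 100)
     = 182 / (34 / 100)
     = 182 / 0.34
     = 535.29 kg/ha


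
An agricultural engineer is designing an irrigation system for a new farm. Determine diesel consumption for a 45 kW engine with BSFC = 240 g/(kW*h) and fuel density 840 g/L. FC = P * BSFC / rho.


FC = P * BSFC / rho_fuel
   = 45 * 240 / 840
   = 10800 / 840
   = 12.86 L/h


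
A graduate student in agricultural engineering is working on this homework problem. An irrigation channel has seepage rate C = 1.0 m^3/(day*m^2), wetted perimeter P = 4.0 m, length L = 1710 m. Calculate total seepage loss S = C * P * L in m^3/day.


S = C * P * L
  = 1.0 * 4.0 * 1710
  = 6840 m^3/day


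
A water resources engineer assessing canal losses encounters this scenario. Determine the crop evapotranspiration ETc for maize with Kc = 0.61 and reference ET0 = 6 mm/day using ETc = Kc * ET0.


ETc = Kc * ET0
    = 0.61 * 6
    = 3.66 mm/day


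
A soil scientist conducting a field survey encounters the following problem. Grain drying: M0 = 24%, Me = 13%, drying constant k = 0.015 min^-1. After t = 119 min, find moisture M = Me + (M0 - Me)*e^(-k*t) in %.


M = Me + (M0 - Me) * e^(-k*t)
  = 13 + (24 - 13) * e^(-0.015*119)
  = 13 + 11 * e^(-1.785)
  = 13 + 11 * 0.16780
  = 13 + 1.8458
  = 14.85%


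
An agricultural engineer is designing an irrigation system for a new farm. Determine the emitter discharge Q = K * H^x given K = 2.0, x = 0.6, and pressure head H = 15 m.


Q = K * H^x
  = 2.0 * 15^0.6
  = 2.0 * 5.0776
  = 10.16 L/h


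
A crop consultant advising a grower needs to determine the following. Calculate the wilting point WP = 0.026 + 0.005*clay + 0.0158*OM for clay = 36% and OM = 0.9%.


WP = 0.026 + 0.005*36 + 0.0158*0.9
   = 0.026 + 0.1800 + 0.0142
   = 0.2202


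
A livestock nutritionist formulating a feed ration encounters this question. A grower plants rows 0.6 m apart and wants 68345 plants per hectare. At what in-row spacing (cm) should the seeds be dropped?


spacing = 10000 / (row_sp * density)
        = 10000 / (0.6 * 68345)
        = 10000 / 41007
        = 0.24386 m = 24.39 cm


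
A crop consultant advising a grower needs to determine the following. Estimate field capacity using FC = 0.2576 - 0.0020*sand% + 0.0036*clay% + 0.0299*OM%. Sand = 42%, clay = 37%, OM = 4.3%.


FC = 0.2576 - 0.0020*42 + 0.0036*37 + 0.0299*4.3
   = 0.2576 - 0.0840 + 0.1332 + 0.1286
   = 0.4354


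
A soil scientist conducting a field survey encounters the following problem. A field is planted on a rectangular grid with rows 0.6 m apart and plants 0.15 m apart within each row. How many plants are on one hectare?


D = 10000 / (row_sp * plant_sp)
  = 10000 / (0.6 * 0.15)
  = 10000 / 0.0900
  = 111111.11 plants/ha


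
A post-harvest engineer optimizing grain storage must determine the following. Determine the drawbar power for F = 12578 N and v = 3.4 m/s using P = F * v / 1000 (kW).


P = F * v / 1000
  = 12578 * 3.4 / 1000
  = 42765.20 / 1000
  = 42.77 kW


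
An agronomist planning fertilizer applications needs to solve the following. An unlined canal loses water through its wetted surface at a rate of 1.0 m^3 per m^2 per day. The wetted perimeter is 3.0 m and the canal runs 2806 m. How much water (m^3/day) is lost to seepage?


S = C * P * L
  = 1.0 * 3.0 * 2806
  = 8418 m^3/day


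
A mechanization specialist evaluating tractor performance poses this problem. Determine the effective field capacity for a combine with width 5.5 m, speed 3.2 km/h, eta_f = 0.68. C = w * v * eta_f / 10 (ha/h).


C = w * v * eta_f / 10
  = 5.5 * 3.2 * 0.68 / 10
  = 11.97 / 10
  = 1.20 ha/h


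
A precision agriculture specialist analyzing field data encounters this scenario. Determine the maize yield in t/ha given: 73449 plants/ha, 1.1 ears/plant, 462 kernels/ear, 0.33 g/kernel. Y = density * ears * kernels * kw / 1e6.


Y = density * ears * kernels * kw
  = 73449 * 1.1 * 462 * 0.33 g/ha
  = 12317837.99 g/ha
  = 12317.84 kg/ha = 12.32 t/ha


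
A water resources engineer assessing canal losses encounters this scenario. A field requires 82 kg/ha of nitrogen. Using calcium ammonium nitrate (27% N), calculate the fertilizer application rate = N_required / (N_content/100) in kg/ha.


Rate = N_required / (N_content / 100)
     = 82 / (27 / 100)
     = 82 / 0.27
     = 303.70 kg/ha


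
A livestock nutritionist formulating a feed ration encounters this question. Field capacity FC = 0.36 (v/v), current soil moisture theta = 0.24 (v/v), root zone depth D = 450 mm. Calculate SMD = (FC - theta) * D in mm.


SMD = (FC - theta) * D
    = (0.36 - 0.24) * 450
    = 0.120 * 450
    = 54 mm


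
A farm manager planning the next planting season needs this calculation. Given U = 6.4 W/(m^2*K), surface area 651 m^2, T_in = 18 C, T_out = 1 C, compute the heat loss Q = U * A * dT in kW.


dT = 18 - (1) = 17 K
Q = U * A * dT
  = 6.4 * 651 * 17
  = 70828.80 W = 70.83 kW


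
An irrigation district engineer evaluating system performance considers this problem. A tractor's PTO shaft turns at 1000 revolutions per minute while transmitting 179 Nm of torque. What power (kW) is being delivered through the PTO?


P = 2*pi*n*T / 60000
  = 2*pi * 1000 * 179 / 60000
  = 1124690.17 / 60000
  = 18.74 kW


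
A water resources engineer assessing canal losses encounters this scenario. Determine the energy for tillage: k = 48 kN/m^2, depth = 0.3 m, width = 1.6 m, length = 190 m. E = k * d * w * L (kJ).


E = k * d * w * L
  = 48 * 0.3 * 1.6 * 190
  = 4377.60 kJ


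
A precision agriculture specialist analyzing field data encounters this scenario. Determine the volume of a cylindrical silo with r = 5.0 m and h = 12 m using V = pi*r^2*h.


V = pi * r^2 * h
  = pi * 5.0^2 * 12
  = pi * 25 * 12
  = 942.48 m^3


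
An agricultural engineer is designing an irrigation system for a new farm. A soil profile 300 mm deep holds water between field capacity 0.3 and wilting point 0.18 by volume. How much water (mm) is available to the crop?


AW = (FC - WP) * D
   = (0.3 - 0.18) * 300
   = 0.12 * 300
   = 36 mm


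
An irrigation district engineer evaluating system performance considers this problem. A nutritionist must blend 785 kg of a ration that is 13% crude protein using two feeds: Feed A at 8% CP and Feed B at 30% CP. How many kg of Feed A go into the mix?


parts_A = CP_b - target = 30 - 13 = 17
parts_B = target - CP_a = 13 - 8 = 5
total_parts = 17 + 5 = 22
Feed A = 785 * 17 / 22 = 606.59 kg
Feed B = 785 * 5 / 22 = 178.41 kg

606.59 kg


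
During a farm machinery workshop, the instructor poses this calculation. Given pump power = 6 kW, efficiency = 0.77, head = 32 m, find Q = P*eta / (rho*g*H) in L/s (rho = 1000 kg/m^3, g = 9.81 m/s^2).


Q = (P * 1000 * eta) / (rho * g * H)
  = (6 * 1000 * 0.77) / (1000 * 9.81 * 32)
  = 4620 / 313920
  = 0.01472 m^3/s = 14.72 L/s


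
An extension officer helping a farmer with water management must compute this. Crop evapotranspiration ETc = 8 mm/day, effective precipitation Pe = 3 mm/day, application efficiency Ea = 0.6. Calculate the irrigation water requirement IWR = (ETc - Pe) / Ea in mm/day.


IWR = (ETc - Pe) / Ea
    = (8 - 3) / 0.6
    = 5 / 0.6
    = 8.33 mm/day


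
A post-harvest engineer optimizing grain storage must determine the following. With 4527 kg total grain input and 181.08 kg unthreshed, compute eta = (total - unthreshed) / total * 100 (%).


eta = (total - unthreshed) / total * 100
    = (4527 - 181.08) / 4527 * 100
    = 4345.92 / 4527 * 100
    = 96%


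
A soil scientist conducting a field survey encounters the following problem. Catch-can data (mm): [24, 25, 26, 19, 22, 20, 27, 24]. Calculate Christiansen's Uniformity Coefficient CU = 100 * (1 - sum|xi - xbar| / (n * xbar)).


xbar = 187 / 8 = 23.375
sum|xi - xbar| = 18.250
CU = 100 * (1 - 18.250 / (8 * 23.375))
   = 100 * (1 - 0.0976)
   = 90.24%


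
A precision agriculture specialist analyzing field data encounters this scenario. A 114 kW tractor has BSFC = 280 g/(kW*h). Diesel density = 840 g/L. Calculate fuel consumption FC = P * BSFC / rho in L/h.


FC = P * BSFC / rho_fuel
   = 114 * 280 / 840
   = 31920 / 840
   = 38 L/h


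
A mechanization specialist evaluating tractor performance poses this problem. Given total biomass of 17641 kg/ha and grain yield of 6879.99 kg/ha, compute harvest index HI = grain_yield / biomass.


HI = grain_yield / biomass
   = 6879.99 / 17641
   = 0.39


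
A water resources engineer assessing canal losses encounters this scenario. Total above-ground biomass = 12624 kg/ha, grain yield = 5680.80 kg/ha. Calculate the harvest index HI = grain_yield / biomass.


HI = grain_yield / biomass
   = 5680.80 / 12624
   = 0.45


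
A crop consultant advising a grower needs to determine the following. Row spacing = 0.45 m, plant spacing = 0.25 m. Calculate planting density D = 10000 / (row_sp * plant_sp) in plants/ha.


D = 10000 / (row_sp * plant_sp)
  = 10000 / (0.45 * 0.25)
  = 10000 / 0.1125
  = 88888.89 plants/ha


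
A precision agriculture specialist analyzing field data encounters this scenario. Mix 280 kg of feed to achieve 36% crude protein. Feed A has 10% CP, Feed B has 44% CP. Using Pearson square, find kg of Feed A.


parts_A = CP_b - target = 44 - 36 = 8
parts_B = target - CP_a = 36 - 10 = 26
total_parts = 8 + 26 = 34
Feed A = 280 * 8 / 34 = 65.88 kg
Feed B = 280 * 26 / 34 = 214.12 kg

65.88 kg


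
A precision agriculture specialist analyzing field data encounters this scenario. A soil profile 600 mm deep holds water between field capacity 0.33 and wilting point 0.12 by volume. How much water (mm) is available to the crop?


AW = (FC - WP) * D
   = (0.33 - 0.12) * 600
   = 0.21 * 600
   = 126 mm


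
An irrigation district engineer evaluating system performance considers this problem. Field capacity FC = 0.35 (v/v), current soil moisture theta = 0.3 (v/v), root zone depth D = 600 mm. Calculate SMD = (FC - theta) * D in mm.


SMD = (FC - theta) * D
    = (0.35 - 0.3) * 600
    = 0.050 * 600
    = 30 mm


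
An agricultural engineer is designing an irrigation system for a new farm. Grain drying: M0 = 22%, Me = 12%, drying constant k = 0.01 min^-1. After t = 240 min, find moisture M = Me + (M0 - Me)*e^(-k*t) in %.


M = Me + (M0 - Me) * e^(-k*t)
  = 12 + (22 - 12) * e^(-0.01*240)
  = 12 + 10 * e^(-2.400)
  = 12 + 10 * 0.09072
  = 12 + 0.9072
  = 12.91%


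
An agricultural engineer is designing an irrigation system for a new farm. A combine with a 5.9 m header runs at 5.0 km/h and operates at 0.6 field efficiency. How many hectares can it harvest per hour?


C = w * v * eta_f / 10
  = 5.9 * 5.0 * 0.6 / 10
  = 17.70 / 10
  = 1.77 ha/h


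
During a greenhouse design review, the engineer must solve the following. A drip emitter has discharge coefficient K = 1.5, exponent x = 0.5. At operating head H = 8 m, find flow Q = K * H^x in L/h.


Q = K * H^x
  = 1.5 * 8^0.5
  = 1.5 * 2.8284
  = 4.24 L/h


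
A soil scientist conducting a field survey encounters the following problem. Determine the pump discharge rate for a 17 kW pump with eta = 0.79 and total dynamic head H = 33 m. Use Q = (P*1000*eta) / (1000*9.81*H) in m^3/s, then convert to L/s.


Q = (P * 1000 * eta) / (rho * g * H)
  = (17 * 1000 * 0.79) / (1000 * 9.81 * 33)
  = 13430 / 323730
  = 0.04149 m^3/s = 41.49 L/s


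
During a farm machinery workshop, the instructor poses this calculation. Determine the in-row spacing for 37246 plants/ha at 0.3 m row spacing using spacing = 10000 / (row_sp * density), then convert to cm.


spacing = 10000 / (row_sp * density)
        = 10000 / (0.3 * 37246)
        = 10000 / 11173.80
        = 0.89495 m = 89.50 cm
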